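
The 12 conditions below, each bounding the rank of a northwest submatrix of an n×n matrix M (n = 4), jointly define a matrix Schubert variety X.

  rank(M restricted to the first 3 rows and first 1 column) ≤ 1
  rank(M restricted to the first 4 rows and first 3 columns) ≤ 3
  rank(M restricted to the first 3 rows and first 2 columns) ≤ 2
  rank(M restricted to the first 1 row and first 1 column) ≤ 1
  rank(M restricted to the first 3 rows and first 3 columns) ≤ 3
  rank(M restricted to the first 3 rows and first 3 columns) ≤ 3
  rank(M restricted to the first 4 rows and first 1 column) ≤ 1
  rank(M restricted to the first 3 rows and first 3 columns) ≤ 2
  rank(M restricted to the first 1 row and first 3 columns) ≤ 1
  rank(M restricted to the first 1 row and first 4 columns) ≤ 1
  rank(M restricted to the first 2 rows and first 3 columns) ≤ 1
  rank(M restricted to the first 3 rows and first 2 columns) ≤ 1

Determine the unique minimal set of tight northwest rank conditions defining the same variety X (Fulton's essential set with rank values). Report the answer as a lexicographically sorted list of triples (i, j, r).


Computing R[i][j] = min implied NW-rank bound (n=4, 12 conditions):

  row 1: 1, 1, 1, 1
  row 2: 1, 1, 1, 2
  row 3: 1, 1, 2, 3
  row 4: 1, 2, 3, 4

second differences of R give the permutation w = (1, 4, 3, 2).

|D(w)|=3, |Ess(w)|=2:

[(2, 3, 1), (3, 2, 1)]


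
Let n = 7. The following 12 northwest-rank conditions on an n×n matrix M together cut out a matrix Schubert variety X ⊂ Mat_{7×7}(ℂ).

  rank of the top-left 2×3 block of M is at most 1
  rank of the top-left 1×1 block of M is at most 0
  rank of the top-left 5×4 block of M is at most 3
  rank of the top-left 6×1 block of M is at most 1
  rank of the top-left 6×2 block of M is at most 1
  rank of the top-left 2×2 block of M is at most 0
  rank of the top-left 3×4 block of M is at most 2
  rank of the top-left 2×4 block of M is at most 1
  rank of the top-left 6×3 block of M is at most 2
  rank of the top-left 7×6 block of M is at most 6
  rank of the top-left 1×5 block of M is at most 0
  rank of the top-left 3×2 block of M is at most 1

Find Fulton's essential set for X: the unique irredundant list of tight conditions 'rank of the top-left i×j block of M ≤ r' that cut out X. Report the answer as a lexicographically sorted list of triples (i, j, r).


Recovering R(i,j) via the rank-extension bound from the 12 conditions:

  row 1: 0 0 0 0 0 1 1
  row 2: 0 0 1 1 1 2 2
  row 3: 1 1 2 2 2 3 3
  row 4: 1 1 2 3 3 4 4
  row 5: 1 1 2 3 4 5 5
  row 6: 1 1 2 3 4 5 6
  row 7: 1 2 3 4 5 6 7

second differences of R give the permutation w = (6, 3, 1, 4, 5, 7, 2).

|D(w)|=10, |Ess(w)|=3:

[(1, 5, 0), (2, 2, 0), (6, 2, 1)]


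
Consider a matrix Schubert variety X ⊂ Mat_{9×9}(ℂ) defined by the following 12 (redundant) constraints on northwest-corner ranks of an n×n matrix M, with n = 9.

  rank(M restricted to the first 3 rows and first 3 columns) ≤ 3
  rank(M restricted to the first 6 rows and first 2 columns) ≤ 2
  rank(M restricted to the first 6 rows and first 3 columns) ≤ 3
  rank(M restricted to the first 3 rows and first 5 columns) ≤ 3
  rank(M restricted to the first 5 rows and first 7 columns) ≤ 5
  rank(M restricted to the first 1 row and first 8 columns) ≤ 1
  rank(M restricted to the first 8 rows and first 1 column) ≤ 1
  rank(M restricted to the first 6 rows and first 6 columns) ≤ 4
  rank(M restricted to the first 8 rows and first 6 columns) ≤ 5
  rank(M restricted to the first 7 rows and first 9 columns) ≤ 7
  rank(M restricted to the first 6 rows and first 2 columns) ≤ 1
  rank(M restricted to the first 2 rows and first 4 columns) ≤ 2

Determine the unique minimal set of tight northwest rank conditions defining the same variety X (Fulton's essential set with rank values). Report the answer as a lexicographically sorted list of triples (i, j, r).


Computing R[i][j] = min implied NW-rank bound (n=9, 12 conditions):

  1  1  1  1  1  1  1  1  1
  1  1  2  2  2  2  2  2  2
  1  1  2  3  3  3  3  3  3
  1  1  2  3  4  4  4  4  4
  1  1  2  3  4  4  5  5  5
  1  1  2  3  4  4  5  6  6
  1  2  3  4  5  5  6  7  7
  1  2  3  4  5  5  6  7  8
  1  2  3  4  5  6  7  8  9

hence w(1..9) = (1, 3, 4, 5, 7, 8, 2, 9, 6).

|D(w)|=8, |Ess(w)|=3:

[(6, 2, 1), (6, 6, 4), (8, 6, 5)]


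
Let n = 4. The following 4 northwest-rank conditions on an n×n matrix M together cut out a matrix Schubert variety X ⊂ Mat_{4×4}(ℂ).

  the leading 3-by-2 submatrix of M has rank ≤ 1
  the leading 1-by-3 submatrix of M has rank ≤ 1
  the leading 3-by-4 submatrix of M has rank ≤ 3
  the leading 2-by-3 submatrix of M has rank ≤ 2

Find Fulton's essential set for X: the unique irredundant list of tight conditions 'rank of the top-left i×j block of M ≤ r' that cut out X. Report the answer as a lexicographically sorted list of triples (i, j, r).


Recovering R(i,j) via the rank-extension bound from the 4 conditions:

  i=1: 1 | 1 | 1 | 1
  i=2: 1 | 1 | 2 | 2
  i=3: 1 | 1 | 2 | 3
  i=4: 1 | 2 | 3 | 4

giving w = (1, 3, 4, 2) via Δ²R.

1 SE-corner of the 2-cell Rothe diagram gives Ess(w):

[(3, 2, 1)]


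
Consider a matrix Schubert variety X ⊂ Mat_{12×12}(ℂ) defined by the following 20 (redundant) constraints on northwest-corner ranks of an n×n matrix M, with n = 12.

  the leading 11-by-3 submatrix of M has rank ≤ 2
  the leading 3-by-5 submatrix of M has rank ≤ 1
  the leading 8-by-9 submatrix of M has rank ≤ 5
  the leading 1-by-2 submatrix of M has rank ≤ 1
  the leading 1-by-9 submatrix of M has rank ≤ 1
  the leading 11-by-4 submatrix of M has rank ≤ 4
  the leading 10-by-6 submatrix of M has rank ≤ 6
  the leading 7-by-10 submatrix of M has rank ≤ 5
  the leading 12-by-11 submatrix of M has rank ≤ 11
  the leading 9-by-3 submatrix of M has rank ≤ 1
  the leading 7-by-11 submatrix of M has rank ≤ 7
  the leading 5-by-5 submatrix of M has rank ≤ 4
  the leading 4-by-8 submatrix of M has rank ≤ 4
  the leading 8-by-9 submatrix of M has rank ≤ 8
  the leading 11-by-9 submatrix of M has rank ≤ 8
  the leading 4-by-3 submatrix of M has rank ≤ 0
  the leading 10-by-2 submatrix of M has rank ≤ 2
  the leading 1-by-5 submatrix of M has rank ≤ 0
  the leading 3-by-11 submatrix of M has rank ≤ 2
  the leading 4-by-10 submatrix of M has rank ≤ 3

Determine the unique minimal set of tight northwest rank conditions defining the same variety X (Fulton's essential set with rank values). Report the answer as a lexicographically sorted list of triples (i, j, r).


Recovering R(i,j) via the rank-extension bound from the 20 conditions:

  i=1: 0, 0, 0, 0, 0, 1, 1, 1, 1, 1, 1, 1
  i=2: 0, 0, 0, 1, 1, 2, 2, 2, 2, 2, 2, 2
  i=3: 0, 0, 0, 1, 1, 2, 2, 2, 2, 2, 2, 3
  i=4: 0, 0, 0, 1, 2, 3, 3, 3, 3, 3, 3, 4
  i=5: 1, 1, 1, 2, 3, 4, 4, 4, 4, 4, 4, 5
  i=6: 1, 1, 1, 2, 3, 4, 5, 5, 5, 5, 5, 6
  i=7: 1, 1, 1, 2, 3, 4, 5, 5, 5, 5, 6, 7
  i=8: 1, 1, 1, 2, 3, 4, 5, 5, 5, 6, 7, 8
  i=9: 1, 1, 1, 2, 3, 4, 5, 6, 6, 7, 8, 9
  i=10: 1, 2, 2, 3, 4, 5, 6, 7, 7, 8, 9, 10
  i=11: 1, 2, 2, 3, 4, 5, 6, 7, 8, 9, 10, 11
  i=12: 1, 2, 3, 4, 5, 6, 7, 8, 9, 10, 11, 12

the unique w with this rank table is (6, 4, 12, 5, 1, 7, 11, 10, 8, 2, 9, 3).

Rothe diagram D(w) (34 cells), 8 SE-corners (essential conditions):

[(1, 5, 0), (3, 5, 1), (3, 11, 2), (4, 3, 0), (7, 10, 5), (8, 9, 5), (9, 3, 1), (11, 3, 2)]


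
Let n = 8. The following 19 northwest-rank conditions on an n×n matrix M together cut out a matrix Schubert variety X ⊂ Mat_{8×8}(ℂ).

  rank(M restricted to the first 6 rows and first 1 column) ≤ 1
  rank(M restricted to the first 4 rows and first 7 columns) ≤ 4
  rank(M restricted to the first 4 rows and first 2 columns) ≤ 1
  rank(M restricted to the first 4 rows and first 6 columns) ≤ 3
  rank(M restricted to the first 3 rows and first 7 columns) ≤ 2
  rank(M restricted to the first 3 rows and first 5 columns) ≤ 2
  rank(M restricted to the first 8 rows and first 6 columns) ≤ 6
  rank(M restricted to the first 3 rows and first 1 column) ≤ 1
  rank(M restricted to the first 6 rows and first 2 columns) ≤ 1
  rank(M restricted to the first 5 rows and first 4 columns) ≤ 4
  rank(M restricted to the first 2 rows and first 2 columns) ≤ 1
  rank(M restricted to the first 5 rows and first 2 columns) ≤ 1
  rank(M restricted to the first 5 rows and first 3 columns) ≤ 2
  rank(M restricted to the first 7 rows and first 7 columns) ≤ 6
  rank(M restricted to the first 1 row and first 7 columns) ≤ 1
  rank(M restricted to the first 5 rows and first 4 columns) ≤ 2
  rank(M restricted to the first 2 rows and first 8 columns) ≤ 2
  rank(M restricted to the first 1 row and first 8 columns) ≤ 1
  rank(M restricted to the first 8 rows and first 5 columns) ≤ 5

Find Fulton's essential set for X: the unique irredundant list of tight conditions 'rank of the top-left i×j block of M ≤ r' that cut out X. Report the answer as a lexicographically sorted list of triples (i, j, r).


Computing R[i][j] = min implied NW-rank bound (n=8, 19 conditions):

  i=1: 1 1 1 1 1 1 1 1
  i=2: 1 1 2 2 2 2 2 2
  i=3: 1 1 2 2 2 2 2 3
  i=4: 1 1 2 2 3 3 3 4
  i=5: 1 1 2 2 3 4 4 5
  i=6: 1 1 2 3 4 5 5 6
  i=7: 1 2 3 4 5 6 6 7
  i=8: 1 2 3 4 5 6 7 8

hence w(1..8) = (1, 3, 8, 5, 6, 4, 2, 7).

D(w) has 11 cells with 3 SE-corners; essential set:

[(3, 7, 2), (5, 4, 2), (6, 2, 1)]


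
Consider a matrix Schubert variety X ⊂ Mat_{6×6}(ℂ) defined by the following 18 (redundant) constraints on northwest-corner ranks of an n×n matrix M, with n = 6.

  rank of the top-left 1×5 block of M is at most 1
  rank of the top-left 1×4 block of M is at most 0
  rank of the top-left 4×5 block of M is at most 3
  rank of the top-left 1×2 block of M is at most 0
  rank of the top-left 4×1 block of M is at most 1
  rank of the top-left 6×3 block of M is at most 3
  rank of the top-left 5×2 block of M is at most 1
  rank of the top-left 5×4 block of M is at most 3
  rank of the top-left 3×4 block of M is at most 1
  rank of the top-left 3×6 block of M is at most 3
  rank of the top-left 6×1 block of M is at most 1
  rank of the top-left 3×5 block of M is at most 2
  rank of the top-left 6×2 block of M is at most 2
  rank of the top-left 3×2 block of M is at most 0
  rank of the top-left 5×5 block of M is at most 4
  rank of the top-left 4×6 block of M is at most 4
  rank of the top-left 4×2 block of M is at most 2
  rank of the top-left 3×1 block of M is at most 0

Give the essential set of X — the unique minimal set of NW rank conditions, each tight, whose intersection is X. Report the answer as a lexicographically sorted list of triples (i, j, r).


Reconstructing r_w from the 18 given conditions:

  R[1]: 0 | 0 | 0 | 0 | 1 | 1
  R[2]: 0 | 0 | 1 | 1 | 2 | 2
  R[3]: 0 | 0 | 1 | 1 | 2 | 3
  R[4]: 1 | 1 | 2 | 2 | 3 | 4
  R[5]: 1 | 1 | 2 | 3 | 4 | 5
  R[6]: 1 | 2 | 3 | 4 | 5 | 6

giving w = (5, 3, 6, 1, 4, 2) via Δ²R.

D(w) has 10 cells with 4 SE-corners; essential set:

[(1, 4, 0), (3, 2, 0), (3, 4, 1), (5, 2, 1)]


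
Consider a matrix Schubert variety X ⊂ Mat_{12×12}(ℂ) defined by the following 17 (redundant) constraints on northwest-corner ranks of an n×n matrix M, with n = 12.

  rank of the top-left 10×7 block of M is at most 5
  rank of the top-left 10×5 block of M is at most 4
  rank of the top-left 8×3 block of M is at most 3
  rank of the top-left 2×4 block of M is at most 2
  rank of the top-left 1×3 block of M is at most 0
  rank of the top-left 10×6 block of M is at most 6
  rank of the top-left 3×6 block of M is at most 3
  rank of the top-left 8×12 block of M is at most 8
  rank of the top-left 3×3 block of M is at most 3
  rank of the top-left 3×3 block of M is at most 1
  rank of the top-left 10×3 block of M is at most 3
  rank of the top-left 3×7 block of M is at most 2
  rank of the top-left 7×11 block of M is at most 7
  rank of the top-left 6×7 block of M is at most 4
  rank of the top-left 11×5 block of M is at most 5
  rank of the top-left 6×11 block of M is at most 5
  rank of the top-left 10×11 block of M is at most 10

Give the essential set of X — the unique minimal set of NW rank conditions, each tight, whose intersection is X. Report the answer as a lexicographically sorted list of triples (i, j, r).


Propagating the 17 rank bounds to every northwest block:

  i=1: 0 | 0 | 0 | 1 | 1 | 1 | 1 | 1 | 1 | 1 | 1 | 1
  i=2: 1 | 1 | 1 | 2 | 2 | 2 | 2 | 2 | 2 | 2 | 2 | 2
  i=3: 1 | 1 | 1 | 2 | 2 | 2 | 2 | 3 | 3 | 3 | 3 | 3
  i=4: 1 | 2 | 2 | 3 | 3 | 3 | 3 | 4 | 4 | 4 | 4 | 4
  i=5: 1 | 2 | 3 | 4 | 4 | 4 | 4 | 5 | 5 | 5 | 5 | 5
  i=6: 1 | 2 | 3 | 4 | 4 | 4 | 4 | 5 | 5 | 5 | 5 | 6
  i=7: 1 | 2 | 3 | 4 | 4 | 5 | 5 | 6 | 6 | 6 | 6 | 7
  i=8: 1 | 2 | 3 | 4 | 4 | 5 | 5 | 6 | 7 | 7 | 7 | 8
  i=9: 1 | 2 | 3 | 4 | 4 | 5 | 5 | 6 | 7 | 8 | 8 | 9
  i=10: 1 | 2 | 3 | 4 | 4 | 5 | 5 | 6 | 7 | 8 | 9 | 10
  i=11: 1 | 2 | 3 | 4 | 5 | 6 | 6 | 7 | 8 | 9 | 10 | 11
  i=12: 1 | 2 | 3 | 4 | 5 | 6 | 7 | 8 | 9 | 10 | 11 | 12

hence w(1..12) = (4, 1, 8, 2, 3, 12, 6, 9, 10, 11, 5, 7).

ℓ(w)=21; the 7 essential cells (i,j,r):

[(1, 3, 0), (3, 3, 1), (3, 7, 2), (6, 7, 4), (6, 11, 5), (10, 5, 4), (10, 7, 5)]


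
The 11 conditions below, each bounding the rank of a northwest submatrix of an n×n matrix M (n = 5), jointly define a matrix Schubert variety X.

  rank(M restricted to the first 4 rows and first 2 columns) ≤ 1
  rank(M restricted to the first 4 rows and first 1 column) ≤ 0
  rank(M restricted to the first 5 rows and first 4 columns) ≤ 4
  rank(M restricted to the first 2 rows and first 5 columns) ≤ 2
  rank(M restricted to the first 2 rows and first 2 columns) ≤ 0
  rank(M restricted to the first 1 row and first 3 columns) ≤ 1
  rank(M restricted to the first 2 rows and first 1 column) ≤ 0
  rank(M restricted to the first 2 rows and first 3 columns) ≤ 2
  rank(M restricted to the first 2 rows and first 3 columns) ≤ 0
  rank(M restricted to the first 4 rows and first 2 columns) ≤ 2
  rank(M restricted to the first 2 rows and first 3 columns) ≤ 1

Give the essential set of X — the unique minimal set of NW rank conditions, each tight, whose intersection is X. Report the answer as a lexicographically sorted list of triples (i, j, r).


Propagating the 11 rank bounds to every northwest block:

  R[1]: 0 0 0 1 1
  R[2]: 0 0 0 1 2
  R[3]: 0 1 1 2 3
  R[4]: 0 1 2 3 4
  R[5]: 1 2 3 4 5

reading off 1-entries of Δ²R: w = (4, 5, 2, 3, 1).

2 SE-corners of the 8-cell Rothe diagram give Ess(w):

[(2, 3, 0), (4, 1, 0)]


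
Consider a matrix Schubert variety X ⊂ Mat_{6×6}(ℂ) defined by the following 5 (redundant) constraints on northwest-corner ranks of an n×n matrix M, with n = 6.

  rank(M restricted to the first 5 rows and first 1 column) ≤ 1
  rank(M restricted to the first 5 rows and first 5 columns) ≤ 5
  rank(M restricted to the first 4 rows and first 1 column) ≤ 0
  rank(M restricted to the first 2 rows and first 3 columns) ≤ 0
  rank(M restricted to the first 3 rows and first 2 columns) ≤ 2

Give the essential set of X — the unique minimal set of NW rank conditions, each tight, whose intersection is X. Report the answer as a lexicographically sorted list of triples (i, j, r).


Computing R[i][j] = min implied NW-rank bound (n=6, 5 conditions):

  0 | 0 | 0 | 1 | 1 | 1
  0 | 0 | 0 | 1 | 2 | 2
  0 | 1 | 1 | 2 | 3 | 3
  0 | 1 | 2 | 3 | 4 | 4
  1 | 2 | 3 | 4 | 5 | 5
  1 | 2 | 3 | 4 | 5 | 6

reading off 1-entries of Δ²R: w = (4, 5, 2, 3, 1, 6).

Fulton essential set (2 of the 8 Rothe cells):

[(2, 3, 0), (4, 1, 0)]


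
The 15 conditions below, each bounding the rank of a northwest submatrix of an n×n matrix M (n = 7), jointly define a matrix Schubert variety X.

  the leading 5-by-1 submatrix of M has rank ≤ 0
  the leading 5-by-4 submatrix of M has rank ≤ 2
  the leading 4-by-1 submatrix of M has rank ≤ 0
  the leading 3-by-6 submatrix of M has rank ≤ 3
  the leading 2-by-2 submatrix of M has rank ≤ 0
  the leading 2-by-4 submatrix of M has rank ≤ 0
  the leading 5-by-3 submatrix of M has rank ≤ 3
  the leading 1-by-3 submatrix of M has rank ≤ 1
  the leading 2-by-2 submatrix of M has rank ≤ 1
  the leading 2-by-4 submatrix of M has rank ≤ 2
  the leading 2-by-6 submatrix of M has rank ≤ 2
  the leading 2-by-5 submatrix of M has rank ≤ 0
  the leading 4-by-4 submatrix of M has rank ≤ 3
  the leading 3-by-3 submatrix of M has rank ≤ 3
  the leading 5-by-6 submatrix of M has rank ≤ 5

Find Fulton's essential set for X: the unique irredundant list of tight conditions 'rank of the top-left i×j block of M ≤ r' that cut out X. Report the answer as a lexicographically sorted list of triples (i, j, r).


Rank table r_w(7×7) implied by the 15 constraints:

  i=1: 0 | 0 | 0 | 0 | 0 | 1 | 1
  i=2: 0 | 0 | 0 | 0 | 0 | 1 | 2
  i=3: 0 | 1 | 1 | 1 | 1 | 2 | 3
  i=4: 0 | 1 | 2 | 2 | 2 | 3 | 4
  i=5: 0 | 1 | 2 | 2 | 3 | 4 | 5
  i=6: 1 | 2 | 3 | 3 | 4 | 5 | 6
  i=7: 1 | 2 | 3 | 4 | 5 | 6 | 7

second differences of R give the permutation w = (6, 7, 2, 3, 5, 1, 4).

|D(w)|=14, |Ess(w)|=3:

[(2, 5, 0), (5, 1, 0), (5, 4, 2)]


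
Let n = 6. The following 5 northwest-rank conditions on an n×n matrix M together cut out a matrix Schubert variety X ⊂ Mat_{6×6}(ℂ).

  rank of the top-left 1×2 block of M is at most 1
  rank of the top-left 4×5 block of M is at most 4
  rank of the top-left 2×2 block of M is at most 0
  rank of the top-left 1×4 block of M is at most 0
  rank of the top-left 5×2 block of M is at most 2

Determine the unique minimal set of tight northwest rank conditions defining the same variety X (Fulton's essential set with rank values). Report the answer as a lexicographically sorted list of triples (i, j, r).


Rank table r_w(6×6) implied by the 5 constraints:

  R[1]: 0 0 0 0 1 1
  R[2]: 0 0 1 1 2 2
  R[3]: 1 1 2 2 3 3
  R[4]: 1 2 3 3 4 4
  R[5]: 1 2 3 4 5 5
  R[6]: 1 2 3 4 5 6

giving w = (5, 3, 1, 2, 4, 6) via Δ²R.

Rothe diagram D(w) (6 cells), 2 SE-corners (essential conditions):

[(1, 4, 0), (2, 2, 0)]


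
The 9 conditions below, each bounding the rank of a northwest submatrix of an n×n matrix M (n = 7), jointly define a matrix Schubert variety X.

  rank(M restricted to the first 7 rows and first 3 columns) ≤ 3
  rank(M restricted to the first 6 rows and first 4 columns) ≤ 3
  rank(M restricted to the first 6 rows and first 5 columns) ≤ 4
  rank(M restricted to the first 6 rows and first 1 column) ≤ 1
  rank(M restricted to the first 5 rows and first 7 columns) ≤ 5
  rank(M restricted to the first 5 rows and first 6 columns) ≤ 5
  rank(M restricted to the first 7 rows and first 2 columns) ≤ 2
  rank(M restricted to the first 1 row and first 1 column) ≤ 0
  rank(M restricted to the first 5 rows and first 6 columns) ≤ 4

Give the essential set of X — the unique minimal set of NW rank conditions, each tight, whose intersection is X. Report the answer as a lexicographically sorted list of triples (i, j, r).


Recovering R(i,j) via the rank-extension bound from the 9 conditions:

  0 1 1 1 1 1 1
  1 2 2 2 2 2 2
  1 2 3 3 3 3 3
  1 2 3 3 4 4 4
  1 2 3 3 4 4 5
  1 2 3 3 4 5 6
  1 2 3 4 5 6 7

second differences of R give the permutation w = (2, 1, 3, 5, 7, 6, 4).

D(w) has 5 cells with 3 SE-corners; essential set:

[(1, 1, 0), (5, 6, 4), (6, 4, 3)]


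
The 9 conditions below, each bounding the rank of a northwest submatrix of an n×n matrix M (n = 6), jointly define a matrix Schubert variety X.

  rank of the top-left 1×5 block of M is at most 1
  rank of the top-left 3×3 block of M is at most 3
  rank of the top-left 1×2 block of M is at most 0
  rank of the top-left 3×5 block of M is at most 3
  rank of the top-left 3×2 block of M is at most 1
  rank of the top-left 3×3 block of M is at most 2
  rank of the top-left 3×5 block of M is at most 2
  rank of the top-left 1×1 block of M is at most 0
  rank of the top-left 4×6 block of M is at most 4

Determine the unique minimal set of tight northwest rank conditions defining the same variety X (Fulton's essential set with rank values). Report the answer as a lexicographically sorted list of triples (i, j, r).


Reconstructing r_w from the 9 given conditions:

  row 1: 0 0 1 1 1 1
  row 2: 1 1 2 2 2 2
  row 3: 1 1 2 2 2 3
  row 4: 1 2 3 3 3 4
  row 5: 1 2 3 4 4 5
  row 6: 1 2 3 4 5 6

giving w = (3, 1, 6, 2, 4, 5) via Δ²R.

Rothe diagram D(w) (5 cells), 3 SE-corners (essential conditions):

[(1, 2, 0), (3, 2, 1), (3, 5, 2)]


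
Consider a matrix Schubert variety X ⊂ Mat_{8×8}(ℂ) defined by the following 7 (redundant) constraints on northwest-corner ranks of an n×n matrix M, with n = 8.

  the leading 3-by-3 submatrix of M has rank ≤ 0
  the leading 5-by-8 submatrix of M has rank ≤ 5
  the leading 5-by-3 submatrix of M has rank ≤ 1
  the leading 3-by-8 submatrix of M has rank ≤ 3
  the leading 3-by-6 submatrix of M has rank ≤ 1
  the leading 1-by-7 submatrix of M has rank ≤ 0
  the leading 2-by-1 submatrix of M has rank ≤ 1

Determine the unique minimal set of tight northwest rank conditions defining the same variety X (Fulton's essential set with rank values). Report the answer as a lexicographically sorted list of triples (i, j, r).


Reconstructing r_w from the 7 given conditions:

  R[1]: 0 | 0 | 0 | 0 | 0 | 0 | 0 | 1
  R[2]: 0 | 0 | 0 | 1 | 1 | 1 | 1 | 2
  R[3]: 0 | 0 | 0 | 1 | 1 | 1 | 2 | 3
  R[4]: 1 | 1 | 1 | 2 | 2 | 2 | 3 | 4
  R[5]: 1 | 1 | 1 | 2 | 3 | 3 | 4 | 5
  R[6]: 1 | 2 | 2 | 3 | 4 | 4 | 5 | 6
  R[7]: 1 | 2 | 3 | 4 | 5 | 5 | 6 | 7
  R[8]: 1 | 2 | 3 | 4 | 5 | 6 | 7 | 8

so w = (8, 4, 7, 1, 5, 2, 3, 6).

D(w) has 17 cells with 4 SE-corners; essential set:

[(1, 7, 0), (3, 3, 0), (3, 6, 1), (5, 3, 1)]


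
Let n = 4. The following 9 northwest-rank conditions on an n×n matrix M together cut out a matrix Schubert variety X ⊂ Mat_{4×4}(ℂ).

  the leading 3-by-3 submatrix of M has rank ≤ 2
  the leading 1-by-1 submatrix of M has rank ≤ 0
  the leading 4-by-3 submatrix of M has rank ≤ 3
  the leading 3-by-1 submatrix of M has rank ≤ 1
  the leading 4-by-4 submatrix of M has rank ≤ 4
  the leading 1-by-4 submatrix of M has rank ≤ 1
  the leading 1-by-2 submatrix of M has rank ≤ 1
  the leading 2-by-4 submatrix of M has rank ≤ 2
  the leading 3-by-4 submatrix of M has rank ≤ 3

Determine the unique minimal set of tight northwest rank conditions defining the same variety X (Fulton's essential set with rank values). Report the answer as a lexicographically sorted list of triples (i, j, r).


Propagating the 9 rank bounds to every northwest block:

  i=1: 0 1 1 1
  i=2: 1 2 2 2
  i=3: 1 2 2 3
  i=4: 1 2 3 4

reading off 1-entries of Δ²R: w = (2, 1, 4, 3).

Rothe diagram D(w) (2 cells), 2 SE-corners (essential conditions):

[(1, 1, 0), (3, 3, 2)]


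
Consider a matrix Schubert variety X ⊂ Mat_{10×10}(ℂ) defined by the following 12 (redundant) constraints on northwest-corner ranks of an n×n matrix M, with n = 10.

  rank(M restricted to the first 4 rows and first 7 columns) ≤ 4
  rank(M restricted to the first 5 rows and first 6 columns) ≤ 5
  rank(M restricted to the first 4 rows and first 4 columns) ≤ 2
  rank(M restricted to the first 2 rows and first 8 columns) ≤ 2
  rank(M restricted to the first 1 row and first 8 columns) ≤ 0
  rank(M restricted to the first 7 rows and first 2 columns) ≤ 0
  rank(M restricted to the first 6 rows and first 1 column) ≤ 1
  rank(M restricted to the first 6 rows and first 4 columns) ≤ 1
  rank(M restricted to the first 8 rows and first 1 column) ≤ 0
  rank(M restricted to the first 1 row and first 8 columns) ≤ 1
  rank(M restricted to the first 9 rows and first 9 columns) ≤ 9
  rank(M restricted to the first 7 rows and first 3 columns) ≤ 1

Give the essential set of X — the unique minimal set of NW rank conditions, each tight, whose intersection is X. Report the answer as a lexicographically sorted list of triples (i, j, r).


Recovering R(i,j) via the rank-extension bound from the 12 conditions:

  i=1: 0  0  0  0  0  0  0  0  1  1
  i=2: 0  0  1  1  1  1  1  1  2  2
  i=3: 0  0  1  1  2  2  2  2  3  3
  i=4: 0  0  1  1  2  3  3  3  4  4
  i=5: 0  0  1  1  2  3  4  4  5  5
  i=6: 0  0  1  1  2  3  4  5  6  6
  i=7: 0  0  1  2  3  4  5  6  7  7
  i=8: 0  1  2  3  4  5  6  7  8  8
  i=9: 1  2  3  4  5  6  7  8  9  9
  i=10: 1  2  3  4  5  6  7  8  9  10

second differences of R give the permutation w = (9, 3, 5, 6, 7, 8, 4, 2, 1, 10).

Rothe diagram D(w) (25 cells), 4 SE-corners (essential conditions):

[(1, 8, 0), (6, 4, 1), (7, 2, 0), (8, 1, 0)]


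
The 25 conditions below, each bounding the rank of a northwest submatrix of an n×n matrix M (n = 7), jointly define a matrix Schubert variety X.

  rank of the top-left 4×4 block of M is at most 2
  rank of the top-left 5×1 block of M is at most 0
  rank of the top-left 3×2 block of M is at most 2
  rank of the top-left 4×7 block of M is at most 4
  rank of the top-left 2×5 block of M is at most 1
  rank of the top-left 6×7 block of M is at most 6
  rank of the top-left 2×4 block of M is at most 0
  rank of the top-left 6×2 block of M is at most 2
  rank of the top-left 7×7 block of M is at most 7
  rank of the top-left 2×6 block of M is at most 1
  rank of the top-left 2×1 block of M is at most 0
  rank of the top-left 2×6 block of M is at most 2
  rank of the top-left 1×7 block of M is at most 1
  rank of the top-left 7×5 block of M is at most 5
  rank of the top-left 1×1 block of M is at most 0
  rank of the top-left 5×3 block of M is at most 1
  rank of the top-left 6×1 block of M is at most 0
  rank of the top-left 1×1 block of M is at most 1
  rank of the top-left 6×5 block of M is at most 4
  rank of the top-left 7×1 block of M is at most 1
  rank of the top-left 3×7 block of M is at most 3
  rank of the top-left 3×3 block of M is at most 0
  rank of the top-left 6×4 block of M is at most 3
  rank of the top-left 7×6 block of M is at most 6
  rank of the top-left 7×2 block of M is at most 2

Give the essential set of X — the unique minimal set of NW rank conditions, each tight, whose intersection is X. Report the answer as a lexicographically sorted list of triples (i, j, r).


Rank table r_w(7×7) implied by the 25 constraints:

  i=1: 0 0 0 0 1 1 1
  i=2: 0 0 0 0 1 1 2
  i=3: 0 0 0 1 2 2 3
  i=4: 0 1 1 2 3 3 4
  i=5: 0 1 1 2 3 4 5
  i=6: 0 1 2 3 4 5 6
  i=7: 1 2 3 4 5 6 7

second differences of R give the permutation w = (5, 7, 4, 2, 6, 3, 1).

Fulton essential set (5 of the 16 Rothe cells):

[(2, 4, 0), (2, 6, 1), (3, 3, 0), (5, 3, 1), (6, 1, 0)]


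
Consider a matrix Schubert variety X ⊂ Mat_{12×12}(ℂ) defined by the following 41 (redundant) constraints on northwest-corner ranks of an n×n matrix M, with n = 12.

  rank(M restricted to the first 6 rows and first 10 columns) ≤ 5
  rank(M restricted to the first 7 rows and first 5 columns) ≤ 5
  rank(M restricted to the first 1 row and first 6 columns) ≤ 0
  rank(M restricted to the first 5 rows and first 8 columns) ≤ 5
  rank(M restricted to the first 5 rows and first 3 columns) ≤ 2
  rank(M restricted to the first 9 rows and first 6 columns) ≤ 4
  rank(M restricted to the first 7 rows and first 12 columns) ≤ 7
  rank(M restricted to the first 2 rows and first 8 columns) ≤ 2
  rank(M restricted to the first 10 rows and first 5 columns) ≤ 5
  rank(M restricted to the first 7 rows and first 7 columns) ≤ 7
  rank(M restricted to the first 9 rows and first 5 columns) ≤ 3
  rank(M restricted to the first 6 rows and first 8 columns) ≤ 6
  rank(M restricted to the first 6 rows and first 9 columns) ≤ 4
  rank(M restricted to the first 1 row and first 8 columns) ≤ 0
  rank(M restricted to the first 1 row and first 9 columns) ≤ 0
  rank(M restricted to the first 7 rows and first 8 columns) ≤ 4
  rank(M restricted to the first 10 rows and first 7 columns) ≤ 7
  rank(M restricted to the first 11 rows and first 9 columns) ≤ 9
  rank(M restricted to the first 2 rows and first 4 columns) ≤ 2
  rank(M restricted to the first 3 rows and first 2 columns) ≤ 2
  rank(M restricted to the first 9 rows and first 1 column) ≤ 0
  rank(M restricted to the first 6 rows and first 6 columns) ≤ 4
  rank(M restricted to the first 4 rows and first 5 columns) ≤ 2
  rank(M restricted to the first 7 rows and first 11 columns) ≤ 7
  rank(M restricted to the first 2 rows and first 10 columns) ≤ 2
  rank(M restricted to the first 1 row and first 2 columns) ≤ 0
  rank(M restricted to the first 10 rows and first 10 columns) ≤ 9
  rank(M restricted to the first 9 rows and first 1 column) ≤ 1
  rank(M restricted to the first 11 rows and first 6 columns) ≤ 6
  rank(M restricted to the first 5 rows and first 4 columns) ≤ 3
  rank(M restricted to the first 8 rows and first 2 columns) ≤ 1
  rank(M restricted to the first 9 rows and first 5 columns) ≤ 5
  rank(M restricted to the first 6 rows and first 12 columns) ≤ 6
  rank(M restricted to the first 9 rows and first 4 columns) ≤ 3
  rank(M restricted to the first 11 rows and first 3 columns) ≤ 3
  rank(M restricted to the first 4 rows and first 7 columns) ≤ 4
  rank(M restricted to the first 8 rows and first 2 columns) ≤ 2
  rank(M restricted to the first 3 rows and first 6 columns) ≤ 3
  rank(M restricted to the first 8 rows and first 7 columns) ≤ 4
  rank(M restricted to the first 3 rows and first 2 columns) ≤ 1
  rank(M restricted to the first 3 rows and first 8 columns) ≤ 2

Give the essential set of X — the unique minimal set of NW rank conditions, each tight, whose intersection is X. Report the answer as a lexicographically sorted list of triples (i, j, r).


Computing R[i][j] = min implied NW-rank bound (n=12, 41 conditions):

  i=1: 0 | 0 | 0 | 0 | 0 | 0 | 0 | 0 | 0 | 1 | 1 | 1
  i=2: 0 | 1 | 1 | 1 | 1 | 1 | 1 | 1 | 1 | 2 | 2 | 2
  i=3: 0 | 1 | 2 | 2 | 2 | 2 | 2 | 2 | 2 | 3 | 3 | 3
  i=4: 0 | 1 | 2 | 2 | 2 | 3 | 3 | 3 | 3 | 4 | 4 | 4
  i=5: 0 | 1 | 2 | 3 | 3 | 4 | 4 | 4 | 4 | 5 | 5 | 5
  i=6: 0 | 1 | 2 | 3 | 3 | 4 | 4 | 4 | 4 | 5 | 6 | 6
  i=7: 0 | 1 | 2 | 3 | 3 | 4 | 4 | 4 | 5 | 6 | 7 | 7
  i=8: 0 | 1 | 2 | 3 | 3 | 4 | 4 | 5 | 6 | 7 | 8 | 8
  i=9: 0 | 1 | 2 | 3 | 3 | 4 | 5 | 6 | 7 | 8 | 9 | 9
  i=10: 1 | 2 | 3 | 4 | 4 | 5 | 6 | 7 | 8 | 9 | 10 | 10
  i=11: 1 | 2 | 3 | 4 | 5 | 6 | 7 | 8 | 9 | 10 | 11 | 11
  i=12: 1 | 2 | 3 | 4 | 5 | 6 | 7 | 8 | 9 | 10 | 11 | 12

hence w(1..12) = (10, 2, 3, 6, 4, 11, 9, 8, 7, 1, 5, 12).

D(w) has 29 cells with 7 SE-corners; essential set:

[(1, 9, 0), (4, 5, 2), (6, 9, 4), (7, 8, 4), (8, 7, 4), (9, 1, 0), (9, 5, 3)]


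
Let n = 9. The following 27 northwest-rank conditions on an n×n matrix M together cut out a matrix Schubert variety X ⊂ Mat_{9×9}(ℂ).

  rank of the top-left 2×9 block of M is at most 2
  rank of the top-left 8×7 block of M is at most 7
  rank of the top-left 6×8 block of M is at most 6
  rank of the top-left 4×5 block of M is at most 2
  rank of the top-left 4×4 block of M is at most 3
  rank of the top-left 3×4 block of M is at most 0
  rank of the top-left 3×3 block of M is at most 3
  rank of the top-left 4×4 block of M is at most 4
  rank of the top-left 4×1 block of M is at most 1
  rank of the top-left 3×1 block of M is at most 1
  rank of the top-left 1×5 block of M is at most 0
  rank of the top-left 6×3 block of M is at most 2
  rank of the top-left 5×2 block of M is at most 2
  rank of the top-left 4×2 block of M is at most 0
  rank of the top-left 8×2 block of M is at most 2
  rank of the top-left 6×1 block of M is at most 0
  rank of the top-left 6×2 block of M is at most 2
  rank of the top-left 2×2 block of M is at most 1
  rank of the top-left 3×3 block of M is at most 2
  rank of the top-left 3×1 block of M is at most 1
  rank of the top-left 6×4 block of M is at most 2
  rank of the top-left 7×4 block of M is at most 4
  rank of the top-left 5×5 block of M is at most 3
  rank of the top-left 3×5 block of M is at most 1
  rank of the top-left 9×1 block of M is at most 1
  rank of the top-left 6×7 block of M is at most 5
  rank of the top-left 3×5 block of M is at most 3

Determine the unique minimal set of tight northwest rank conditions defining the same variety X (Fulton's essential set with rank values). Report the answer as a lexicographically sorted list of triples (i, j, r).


Propagating the 27 rank bounds to every northwest block:

  R[1]: 0 | 0 | 0 | 0 | 0 | 1 | 1 | 1 | 1
  R[2]: 0 | 0 | 0 | 0 | 1 | 2 | 2 | 2 | 2
  R[3]: 0 | 0 | 0 | 0 | 1 | 2 | 3 | 3 | 3
  R[4]: 0 | 0 | 1 | 1 | 2 | 3 | 4 | 4 | 4
  R[5]: 0 | 1 | 2 | 2 | 3 | 4 | 5 | 5 | 5
  R[6]: 0 | 1 | 2 | 2 | 3 | 4 | 5 | 6 | 6
  R[7]: 1 | 2 | 3 | 3 | 4 | 5 | 6 | 7 | 7
  R[8]: 1 | 2 | 3 | 4 | 5 | 6 | 7 | 8 | 8
  R[9]: 1 | 2 | 3 | 4 | 5 | 6 | 7 | 8 | 9

reading off 1-entries of Δ²R: w = (6, 5, 7, 3, 2, 8, 1, 4, 9).

Fulton essential set (5 of the 18 Rothe cells):

[(1, 5, 0), (3, 4, 0), (4, 2, 0), (6, 1, 0), (6, 4, 2)]


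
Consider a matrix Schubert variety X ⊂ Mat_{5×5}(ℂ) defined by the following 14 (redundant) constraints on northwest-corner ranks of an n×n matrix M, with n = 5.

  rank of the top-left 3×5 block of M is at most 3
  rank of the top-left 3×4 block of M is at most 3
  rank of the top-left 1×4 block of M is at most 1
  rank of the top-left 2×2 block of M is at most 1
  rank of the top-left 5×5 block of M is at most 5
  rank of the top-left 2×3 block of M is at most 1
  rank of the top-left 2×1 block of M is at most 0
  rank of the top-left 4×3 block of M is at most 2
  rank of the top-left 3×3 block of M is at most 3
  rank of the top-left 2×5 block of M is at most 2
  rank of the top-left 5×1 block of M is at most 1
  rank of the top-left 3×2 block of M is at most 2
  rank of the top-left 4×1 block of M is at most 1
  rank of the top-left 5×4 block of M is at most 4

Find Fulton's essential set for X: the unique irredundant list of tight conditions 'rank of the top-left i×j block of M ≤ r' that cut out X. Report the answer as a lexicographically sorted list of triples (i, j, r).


Rank table r_w(5×5) implied by the 14 constraints:

  R[1]: 0 1 1 1 1
  R[2]: 0 1 1 2 2
  R[3]: 1 2 2 3 3
  R[4]: 1 2 2 3 4
  R[5]: 1 2 3 4 5

reading off 1-entries of Δ²R: w = (2, 4, 1, 5, 3).

Fulton essential set (3 of the 4 Rothe cells):

[(2, 1, 0), (2, 3, 1), (4, 3, 2)]


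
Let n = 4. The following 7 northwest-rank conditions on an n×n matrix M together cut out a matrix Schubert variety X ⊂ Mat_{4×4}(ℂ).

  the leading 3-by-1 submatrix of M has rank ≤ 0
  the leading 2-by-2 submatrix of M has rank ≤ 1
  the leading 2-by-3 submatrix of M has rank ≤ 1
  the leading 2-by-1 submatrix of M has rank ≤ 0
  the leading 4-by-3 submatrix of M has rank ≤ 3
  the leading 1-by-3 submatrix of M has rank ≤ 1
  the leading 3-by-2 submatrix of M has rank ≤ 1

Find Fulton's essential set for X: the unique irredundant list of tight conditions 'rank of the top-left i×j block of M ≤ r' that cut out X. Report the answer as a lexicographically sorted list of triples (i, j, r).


Recovering R(i,j) via the rank-extension bound from the 7 conditions:

  i=1: 0  1  1  1
  i=2: 0  1  1  2
  i=3: 0  1  2  3
  i=4: 1  2  3  4

hence w(1..4) = (2, 4, 3, 1).

|D(w)|=4, |Ess(w)|=2:

[(2, 3, 1), (3, 1, 0)]


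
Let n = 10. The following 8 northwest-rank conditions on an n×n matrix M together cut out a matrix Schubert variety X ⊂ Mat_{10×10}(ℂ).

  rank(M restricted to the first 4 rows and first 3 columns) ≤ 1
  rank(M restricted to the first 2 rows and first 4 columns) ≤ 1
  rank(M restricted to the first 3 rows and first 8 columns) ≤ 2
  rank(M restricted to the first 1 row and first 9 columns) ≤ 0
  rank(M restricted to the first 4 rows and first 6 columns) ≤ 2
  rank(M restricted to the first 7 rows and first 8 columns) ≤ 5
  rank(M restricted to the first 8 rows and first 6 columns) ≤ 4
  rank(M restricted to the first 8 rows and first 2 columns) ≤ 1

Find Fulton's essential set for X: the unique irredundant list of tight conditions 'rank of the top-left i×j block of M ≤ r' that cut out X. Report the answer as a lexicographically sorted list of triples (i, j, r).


Recovering R(i,j) via the rank-extension bound from the 8 conditions:

  row 1: 0 0 0 0 0 0 0 0 0 1
  row 2: 1 1 1 1 1 1 1 1 1 2
  row 3: 1 1 1 2 2 2 2 2 2 3
  row 4: 1 1 1 2 2 2 3 3 3 4
  row 5: 1 1 2 3 3 3 4 4 4 5
  row 6: 1 1 2 3 4 4 5 5 5 6
  row 7: 1 1 2 3 4 4 5 5 6 7
  row 8: 1 1 2 3 4 4 5 6 7 8
  row 9: 1 2 3 4 5 5 6 7 8 9
  row 10: 1 2 3 4 5 6 7 8 9 10

second differences of R give the permutation w = (10, 1, 4, 7, 3, 5, 9, 8, 2, 6).

6 SE-corners of the 22-cell Rothe diagram give Ess(w):

[(1, 9, 0), (4, 3, 1), (4, 6, 2), (7, 8, 5), (8, 2, 1), (8, 6, 4)]


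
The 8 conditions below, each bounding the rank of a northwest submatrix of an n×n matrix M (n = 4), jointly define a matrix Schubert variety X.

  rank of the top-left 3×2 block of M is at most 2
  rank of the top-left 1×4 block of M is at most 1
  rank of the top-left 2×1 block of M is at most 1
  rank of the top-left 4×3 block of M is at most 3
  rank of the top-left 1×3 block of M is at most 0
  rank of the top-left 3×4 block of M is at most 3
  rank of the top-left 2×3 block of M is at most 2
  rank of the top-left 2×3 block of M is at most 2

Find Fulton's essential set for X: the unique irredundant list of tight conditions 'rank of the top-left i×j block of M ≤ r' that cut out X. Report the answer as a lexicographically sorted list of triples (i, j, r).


Recovering R(i,j) via the rank-extension bound from the 8 conditions:

  row 1: 0  0  0  1
  row 2: 1  1  1  2
  row 3: 1  2  2  3
  row 4: 1  2  3  4

so w = (4, 1, 2, 3).

Fulton essential set (1 of the 3 Rothe cells):

[(1, 3, 0)]


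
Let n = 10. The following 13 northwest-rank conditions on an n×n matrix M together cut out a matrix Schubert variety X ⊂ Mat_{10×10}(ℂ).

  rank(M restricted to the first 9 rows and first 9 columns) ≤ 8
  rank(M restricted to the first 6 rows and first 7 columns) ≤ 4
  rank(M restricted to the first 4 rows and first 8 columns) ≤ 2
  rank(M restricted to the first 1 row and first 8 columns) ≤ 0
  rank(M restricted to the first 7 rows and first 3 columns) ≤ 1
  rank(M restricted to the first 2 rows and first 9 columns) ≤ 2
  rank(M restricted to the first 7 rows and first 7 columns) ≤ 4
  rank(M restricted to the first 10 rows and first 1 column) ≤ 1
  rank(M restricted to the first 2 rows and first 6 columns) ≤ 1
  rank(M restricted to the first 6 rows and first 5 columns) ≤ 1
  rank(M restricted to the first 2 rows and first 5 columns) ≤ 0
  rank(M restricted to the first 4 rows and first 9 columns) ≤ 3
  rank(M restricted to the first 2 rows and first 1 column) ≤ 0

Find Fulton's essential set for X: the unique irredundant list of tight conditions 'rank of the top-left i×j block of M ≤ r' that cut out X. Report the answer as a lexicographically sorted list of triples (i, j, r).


Reconstructing r_w from the 13 given conditions:

  row 1: 0 | 0 | 0 | 0 | 0 | 0 | 0 | 0 | 1 | 1
  row 2: 0 | 0 | 0 | 0 | 0 | 1 | 1 | 1 | 2 | 2
  row 3: 1 | 1 | 1 | 1 | 1 | 2 | 2 | 2 | 3 | 3
  row 4: 1 | 1 | 1 | 1 | 1 | 2 | 2 | 2 | 3 | 4
  row 5: 1 | 1 | 1 | 1 | 1 | 2 | 3 | 3 | 4 | 5
  row 6: 1 | 1 | 1 | 1 | 1 | 2 | 3 | 4 | 5 | 6
  row 7: 1 | 1 | 1 | 2 | 2 | 3 | 4 | 5 | 6 | 7
  row 8: 1 | 2 | 2 | 3 | 3 | 4 | 5 | 6 | 7 | 8
  row 9: 1 | 2 | 3 | 4 | 4 | 5 | 6 | 7 | 8 | 9
  row 10: 1 | 2 | 3 | 4 | 5 | 6 | 7 | 8 | 9 | 10

so w = (9, 6, 1, 10, 7, 8, 4, 2, 3, 5).

ℓ(w)=29; the 5 essential cells (i,j,r):

[(1, 8, 0), (2, 5, 0), (4, 8, 2), (6, 5, 1), (7, 3, 1)]


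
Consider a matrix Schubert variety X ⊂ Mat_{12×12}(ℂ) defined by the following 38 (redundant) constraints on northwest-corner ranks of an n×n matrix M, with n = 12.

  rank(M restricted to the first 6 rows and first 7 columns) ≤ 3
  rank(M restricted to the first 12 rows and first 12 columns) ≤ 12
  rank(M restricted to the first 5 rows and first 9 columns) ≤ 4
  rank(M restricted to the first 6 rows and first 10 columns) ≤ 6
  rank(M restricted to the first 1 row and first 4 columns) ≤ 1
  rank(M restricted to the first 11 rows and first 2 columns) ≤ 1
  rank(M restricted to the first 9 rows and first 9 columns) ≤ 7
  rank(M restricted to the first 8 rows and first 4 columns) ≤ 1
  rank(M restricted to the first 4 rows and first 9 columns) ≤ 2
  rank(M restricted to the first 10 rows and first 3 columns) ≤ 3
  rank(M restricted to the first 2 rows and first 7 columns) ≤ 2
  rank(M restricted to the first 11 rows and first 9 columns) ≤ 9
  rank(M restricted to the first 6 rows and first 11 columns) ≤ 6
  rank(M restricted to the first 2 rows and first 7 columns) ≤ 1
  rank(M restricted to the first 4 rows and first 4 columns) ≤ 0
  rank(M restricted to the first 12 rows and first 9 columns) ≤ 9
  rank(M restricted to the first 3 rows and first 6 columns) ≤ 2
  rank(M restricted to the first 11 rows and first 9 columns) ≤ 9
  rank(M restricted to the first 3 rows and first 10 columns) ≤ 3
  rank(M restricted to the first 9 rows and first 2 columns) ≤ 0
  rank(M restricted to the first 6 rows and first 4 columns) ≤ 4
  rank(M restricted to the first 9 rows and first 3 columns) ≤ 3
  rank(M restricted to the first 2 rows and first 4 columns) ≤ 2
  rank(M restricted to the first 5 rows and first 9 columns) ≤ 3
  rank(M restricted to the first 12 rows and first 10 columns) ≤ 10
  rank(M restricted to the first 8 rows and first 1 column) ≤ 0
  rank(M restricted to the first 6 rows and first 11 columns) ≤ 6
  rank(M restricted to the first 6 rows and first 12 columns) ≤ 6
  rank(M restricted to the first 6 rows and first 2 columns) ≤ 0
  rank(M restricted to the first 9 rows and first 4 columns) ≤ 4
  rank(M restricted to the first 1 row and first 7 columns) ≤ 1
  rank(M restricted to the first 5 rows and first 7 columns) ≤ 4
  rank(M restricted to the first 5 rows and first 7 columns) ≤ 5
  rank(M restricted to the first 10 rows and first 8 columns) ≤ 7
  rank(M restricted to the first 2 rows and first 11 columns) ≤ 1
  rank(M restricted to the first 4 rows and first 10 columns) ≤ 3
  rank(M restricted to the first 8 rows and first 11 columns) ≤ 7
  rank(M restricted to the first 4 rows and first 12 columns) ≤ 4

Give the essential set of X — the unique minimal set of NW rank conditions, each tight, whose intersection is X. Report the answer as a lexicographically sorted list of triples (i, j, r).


Rank table r_w(12×12) implied by the 38 constraints:

  0  0  0  0  1  1  1  1  1  1  1  1
  0  0  0  0  1  1  1  1  1  1  1  2
  0  0  0  0  1  2  2  2  2  2  2  3
  0  0  0  0  1  2  2  2  2  3  3  4
  0  0  1  1  2  3  3  3  3  4  4  5
  0  0  1  1  2  3  3  4  4  5  5  6
  0  0  1  1  2  3  4  5  5  6  6  7
  0  0  1  1  2  3  4  5  6  7  7  8
  0  0  1  2  3  4  5  6  7  8  8  9
  1  1  2  3  4  5  6  7  8  9  9  10
  1  1  2  3  4  5  6  7  8  9  10  11
  1  2  3  4  5  6  7  8  9  10  11  12

the unique w with this rank table is (5, 12, 6, 10, 3, 8, 7, 9, 4, 1, 11, 2).

7 SE-corners of the 40-cell Rothe diagram give Ess(w):

[(2, 11, 1), (4, 4, 0), (4, 9, 2), (6, 7, 3), (8, 4, 1), (9, 2, 0), (11, 2, 1)]
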